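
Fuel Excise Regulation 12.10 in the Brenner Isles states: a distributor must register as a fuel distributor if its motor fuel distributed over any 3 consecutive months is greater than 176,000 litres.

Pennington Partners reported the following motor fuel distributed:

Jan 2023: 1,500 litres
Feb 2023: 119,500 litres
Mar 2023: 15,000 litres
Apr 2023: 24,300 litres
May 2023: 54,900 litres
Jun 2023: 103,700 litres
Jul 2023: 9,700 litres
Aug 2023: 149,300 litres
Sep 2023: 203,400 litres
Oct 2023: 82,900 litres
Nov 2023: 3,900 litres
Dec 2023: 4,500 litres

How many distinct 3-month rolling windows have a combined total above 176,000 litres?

5

Jan 2023–Mar 2023: 1,500 litres + 119,500 litres + 15,000 litres = 136,000 litres (under)
Feb 2023–Apr 2023: 119,500 litres + 15,000 litres + 24,300 litres = 158,800 litres (under)
Mar 2023–May 2023: 15,000 litres + 24,300 litres + 54,900 litres = 94,200 litres (under)
Apr 2023–Jun 2023: 24,300 litres + 54,900 litres + 103,700 litres = 182,900 litres (over)
May 2023–Jul 2023: 54,900 litres + 103,700 litres + 9,700 litres = 168,300 litres (under)
Jun 2023–Aug 2023: 103,700 litres + 9,700 litres + 149,300 litres = 262,700 litres (over)
Jul 2023–Sep 2023: 9,700 litres + 149,300 litres + 203,400 litres = 362,400 litres (over)
Aug 2023–Oct 2023: 149,300 litres + 203,400 litres + 82,900 litres = 435,600 litres (over)
Sep 2023–Nov 2023: 203,400 litres + 82,900 litres + 3,900 litres = 290,200 litres (over)
Oct 2023–Dec 2023: 82,900 litres + 3,900 litres + 4,500 litres = 91,300 litres (under)
5 windows exceed the threshold.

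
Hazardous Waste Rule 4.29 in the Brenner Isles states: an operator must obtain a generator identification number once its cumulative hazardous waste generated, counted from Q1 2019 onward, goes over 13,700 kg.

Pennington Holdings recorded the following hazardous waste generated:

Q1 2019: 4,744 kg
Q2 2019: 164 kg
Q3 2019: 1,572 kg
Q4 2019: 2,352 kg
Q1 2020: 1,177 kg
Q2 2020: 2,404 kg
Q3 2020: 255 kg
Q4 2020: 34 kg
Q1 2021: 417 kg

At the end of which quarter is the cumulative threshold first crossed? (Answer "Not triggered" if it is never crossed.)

Through Q1 2019: 4,744 kg
Through Q2 2019: 4,908 kg
Through Q3 2019: 6,480 kg
Through Q4 2019: 8,832 kg
Through Q1 2020: 10,009 kg
Through Q2 2020: 12,413 kg
Through Q3 2020: 12,668 kg
Through Q4 2020: 12,702 kg
Through Q1 2021: 13,119 kg
Final cumulative total 13,119 kg ≤ 13,700 kg; the threshold is never exceeded.

Not triggered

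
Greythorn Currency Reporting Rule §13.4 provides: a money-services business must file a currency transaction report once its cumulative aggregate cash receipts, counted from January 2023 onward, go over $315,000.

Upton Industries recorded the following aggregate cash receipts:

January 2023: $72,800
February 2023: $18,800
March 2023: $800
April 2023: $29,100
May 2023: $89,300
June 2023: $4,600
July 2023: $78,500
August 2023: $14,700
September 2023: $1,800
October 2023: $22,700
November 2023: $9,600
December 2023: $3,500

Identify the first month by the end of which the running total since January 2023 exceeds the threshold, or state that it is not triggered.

Through January 2023: $72,800
Through February 2023: $91,600
Through March 2023: $92,400
Through April 2023: $121,500
Through May 2023: $210,800
Through June 2023: $215,400
Through July 2023: $293,900
Through August 2023: $308,600
Through September 2023: $310,400
Through October 2023: $333,100 ← exceeds threshold

October 2023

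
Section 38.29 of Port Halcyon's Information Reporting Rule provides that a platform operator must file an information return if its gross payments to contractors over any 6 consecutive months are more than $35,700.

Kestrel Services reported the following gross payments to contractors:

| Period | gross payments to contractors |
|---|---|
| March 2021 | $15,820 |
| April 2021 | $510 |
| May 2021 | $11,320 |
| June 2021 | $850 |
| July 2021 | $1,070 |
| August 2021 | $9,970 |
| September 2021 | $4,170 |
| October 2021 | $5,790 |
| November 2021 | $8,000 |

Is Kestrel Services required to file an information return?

Yes

March 2021–August 2021: $15,820 + $510 + $11,320 + $850 + $1,070 + $9,970 = $39,540 (over)
April 2021–September 2021: $510 + $11,320 + $850 + $1,070 + $9,970 + $4,170 = $27,890 (under)
May 2021–October 2021: $11,320 + $850 + $1,070 + $9,970 + $4,170 + $5,790 = $33,170 (under)
June 2021–November 2021: $850 + $1,070 + $9,970 + $4,170 + $5,790 + $8,000 = $29,850 (under)
At least one window exceeds $35,700.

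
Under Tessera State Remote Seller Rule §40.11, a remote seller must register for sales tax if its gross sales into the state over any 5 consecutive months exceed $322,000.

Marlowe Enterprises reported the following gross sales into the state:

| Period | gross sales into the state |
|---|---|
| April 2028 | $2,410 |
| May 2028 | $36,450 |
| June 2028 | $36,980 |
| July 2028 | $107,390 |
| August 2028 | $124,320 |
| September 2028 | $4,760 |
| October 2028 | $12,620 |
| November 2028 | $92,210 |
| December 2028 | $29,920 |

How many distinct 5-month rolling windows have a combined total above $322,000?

1

April 2028–August 2028: $2,410 + $36,450 + $36,980 + $107,390 + $124,320 = $307,550 (under)
May 2028–September 2028: $36,450 + $36,980 + $107,390 + $124,320 + $4,760 = $309,900 (under)
June 2028–October 2028: $36,980 + $107,390 + $124,320 + $4,760 + $12,620 = $286,070 (under)
July 2028–November 2028: $107,390 + $124,320 + $4,760 + $12,620 + $92,210 = $341,300 (over)
August 2028–December 2028: $124,320 + $4,760 + $12,620 + $92,210 + $29,920 = $263,830 (under)
1 window exceeds the threshold.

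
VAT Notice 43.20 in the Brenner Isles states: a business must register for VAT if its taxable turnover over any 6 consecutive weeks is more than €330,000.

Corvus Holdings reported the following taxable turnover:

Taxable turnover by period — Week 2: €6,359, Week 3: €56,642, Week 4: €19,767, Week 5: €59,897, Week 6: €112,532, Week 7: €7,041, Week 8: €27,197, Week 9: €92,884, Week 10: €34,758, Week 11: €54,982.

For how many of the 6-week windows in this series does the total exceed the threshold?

1

Week 2–Week 7: €6,359 + €56,642 + €19,767 + €59,897 + €112,532 + €7,041 = €262,238 (under)
Week 3–Week 8: €56,642 + €19,767 + €59,897 + €112,532 + €7,041 + €27,197 = €283,076 (under)
Week 4–Week 9: €19,767 + €59,897 + €112,532 + €7,041 + €27,197 + €92,884 = €319,318 (under)
Week 5–Week 10: €59,897 + €112,532 + €7,041 + €27,197 + €92,884 + €34,758 = €334,309 (over)
Week 6–Week 11: €112,532 + €7,041 + €27,197 + €92,884 + €34,758 + €54,982 = €329,394 (under)
1 window exceeds the threshold.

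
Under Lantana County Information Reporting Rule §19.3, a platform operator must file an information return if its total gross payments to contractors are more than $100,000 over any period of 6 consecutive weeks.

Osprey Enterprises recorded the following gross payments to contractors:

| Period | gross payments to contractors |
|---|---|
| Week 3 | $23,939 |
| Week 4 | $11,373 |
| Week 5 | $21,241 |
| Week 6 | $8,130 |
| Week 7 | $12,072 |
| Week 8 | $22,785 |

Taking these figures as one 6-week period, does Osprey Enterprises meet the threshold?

Total gross payments to contractors: $23,939 + $11,373 + $21,241 + $8,130 + $12,072 + $22,785 = $99,540.
$99,540 ≤ $100,000, so the threshold is not exceeded.

No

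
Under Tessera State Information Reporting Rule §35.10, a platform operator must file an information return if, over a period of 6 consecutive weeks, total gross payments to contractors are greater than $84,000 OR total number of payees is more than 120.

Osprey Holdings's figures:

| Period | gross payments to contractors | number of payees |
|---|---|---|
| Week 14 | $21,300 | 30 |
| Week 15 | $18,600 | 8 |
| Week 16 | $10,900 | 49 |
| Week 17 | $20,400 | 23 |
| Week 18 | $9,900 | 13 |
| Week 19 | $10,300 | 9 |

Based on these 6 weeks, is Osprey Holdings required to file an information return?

Total gross payments to contractors: $21,300 + $18,600 + $10,900 + $20,400 + $9,900 + $10,300 = $91,400 (> $84,000).
Total number of payees: 30 + 8 + 49 + 23 + 13 + 9 = 132 (> 120).
The test is 'or': at least one threshold is exceeded.

Yes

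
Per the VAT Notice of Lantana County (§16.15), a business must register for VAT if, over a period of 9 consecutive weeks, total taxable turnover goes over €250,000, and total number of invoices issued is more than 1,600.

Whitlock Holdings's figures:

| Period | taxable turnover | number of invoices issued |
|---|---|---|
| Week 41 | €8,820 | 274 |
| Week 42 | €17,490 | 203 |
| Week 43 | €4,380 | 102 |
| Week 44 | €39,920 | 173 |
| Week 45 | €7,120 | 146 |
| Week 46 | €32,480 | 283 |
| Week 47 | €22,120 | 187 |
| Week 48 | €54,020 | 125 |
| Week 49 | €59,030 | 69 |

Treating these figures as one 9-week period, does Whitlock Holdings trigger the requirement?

Total taxable turnover: €8,820 + €17,490 + €4,380 + €39,920 + €7,120 + €32,480 + €22,120 + €54,020 + €59,030 = €245,380 (≤ €250,000).
Total number of invoices issued: 274 + 203 + 102 + 173 + 146 + 283 + 187 + 125 + 69 = 1,562 (≤ 1,600).
The test is 'and': the rule requires both, and at least one is not exceeded.

No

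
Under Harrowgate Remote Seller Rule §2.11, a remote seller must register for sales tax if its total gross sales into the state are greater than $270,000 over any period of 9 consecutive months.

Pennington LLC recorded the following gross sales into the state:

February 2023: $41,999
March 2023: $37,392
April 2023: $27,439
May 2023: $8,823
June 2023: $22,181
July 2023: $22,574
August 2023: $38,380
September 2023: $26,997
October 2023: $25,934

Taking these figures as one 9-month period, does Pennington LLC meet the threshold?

Total gross sales into the state: $41,999 + $37,392 + $27,439 + $8,823 + $22,181 + $22,574 + $38,380 + $26,997 + $25,934 = $251,719.
$251,719 ≤ $270,000, so the threshold is not exceeded.

No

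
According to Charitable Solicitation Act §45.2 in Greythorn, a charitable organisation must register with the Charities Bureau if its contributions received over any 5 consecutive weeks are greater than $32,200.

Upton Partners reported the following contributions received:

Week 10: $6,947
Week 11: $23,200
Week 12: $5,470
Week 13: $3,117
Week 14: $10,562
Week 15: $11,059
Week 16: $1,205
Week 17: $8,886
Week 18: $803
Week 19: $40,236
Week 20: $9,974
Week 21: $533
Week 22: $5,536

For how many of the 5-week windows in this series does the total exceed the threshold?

Week 10–Week 14: $6,947 + $23,200 + $5,470 + $3,117 + $10,562 = $49,296 (over)
Week 11–Week 15: $23,200 + $5,470 + $3,117 + $10,562 + $11,059 = $53,408 (over)
Week 12–Week 16: $5,470 + $3,117 + $10,562 + $11,059 + $1,205 = $31,413 (under)
Week 13–Week 17: $3,117 + $10,562 + $11,059 + $1,205 + $8,886 = $34,829 (over)
Week 14–Week 18: $10,562 + $11,059 + $1,205 + $8,886 + $803 = $32,515 (over)
Week 15–Week 19: $11,059 + $1,205 + $8,886 + $803 + $40,236 = $62,189 (over)
Week 16–Week 20: $1,205 + $8,886 + $803 + $40,236 + $9,974 = $61,104 (over)
Week 17–Week 21: $8,886 + $803 + $40,236 + $9,974 + $533 = $60,432 (over)
Week 18–Week 22: $803 + $40,236 + $9,974 + $533 + $5,536 = $57,082 (over)
8 windows exceed the threshold.

8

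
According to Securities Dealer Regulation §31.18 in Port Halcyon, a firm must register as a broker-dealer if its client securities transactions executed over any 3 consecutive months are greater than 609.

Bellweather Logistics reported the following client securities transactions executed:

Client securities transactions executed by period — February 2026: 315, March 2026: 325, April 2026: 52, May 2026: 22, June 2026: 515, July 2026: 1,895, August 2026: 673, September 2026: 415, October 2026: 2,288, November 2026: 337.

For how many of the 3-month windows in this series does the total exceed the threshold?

6

February 2026–April 2026: 315 + 325 + 52 = 692 (over)
March 2026–May 2026: 325 + 52 + 22 = 399 (under)
April 2026–June 2026: 52 + 22 + 515 = 589 (under)
May 2026–July 2026: 22 + 515 + 1,895 = 2,432 (over)
June 2026–August 2026: 515 + 1,895 + 673 = 3,083 (over)
July 2026–September 2026: 1,895 + 673 + 415 = 2,983 (over)
August 2026–October 2026: 673 + 415 + 2,288 = 3,376 (over)
September 2026–November 2026: 415 + 2,288 + 337 = 3,040 (over)
6 windows exceed the threshold.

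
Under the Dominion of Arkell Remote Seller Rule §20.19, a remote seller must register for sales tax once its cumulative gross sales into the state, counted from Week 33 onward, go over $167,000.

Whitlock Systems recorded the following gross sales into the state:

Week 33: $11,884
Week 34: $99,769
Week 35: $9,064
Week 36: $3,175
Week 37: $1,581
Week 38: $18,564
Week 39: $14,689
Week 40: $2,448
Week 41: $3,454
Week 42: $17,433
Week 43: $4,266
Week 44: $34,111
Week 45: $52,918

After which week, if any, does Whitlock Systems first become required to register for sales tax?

Through Week 33: $11,884
Through Week 34: $111,653
Through Week 35: $120,717
Through Week 36: $123,892
Through Week 37: $125,473
Through Week 38: $144,037
Through Week 39: $158,726
Through Week 40: $161,174
Through Week 41: $164,628
Through Week 42: $182,061 ← exceeds threshold

Week 42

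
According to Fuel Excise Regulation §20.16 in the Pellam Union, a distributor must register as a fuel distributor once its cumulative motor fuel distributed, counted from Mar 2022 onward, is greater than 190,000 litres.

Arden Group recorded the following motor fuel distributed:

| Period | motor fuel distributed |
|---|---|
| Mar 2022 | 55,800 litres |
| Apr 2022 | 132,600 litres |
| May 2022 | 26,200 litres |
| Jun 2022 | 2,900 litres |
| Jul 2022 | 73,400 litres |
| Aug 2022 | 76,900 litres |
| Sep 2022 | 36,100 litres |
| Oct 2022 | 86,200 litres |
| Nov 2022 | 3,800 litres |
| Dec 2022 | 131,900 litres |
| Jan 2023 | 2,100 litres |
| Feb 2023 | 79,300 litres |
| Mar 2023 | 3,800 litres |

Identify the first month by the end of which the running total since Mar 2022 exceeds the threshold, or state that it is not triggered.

May 2022

Through Mar 2022: 55,800 litres
Through Apr 2022: 188,400 litres
Through May 2022: 214,600 litres ← exceeds threshold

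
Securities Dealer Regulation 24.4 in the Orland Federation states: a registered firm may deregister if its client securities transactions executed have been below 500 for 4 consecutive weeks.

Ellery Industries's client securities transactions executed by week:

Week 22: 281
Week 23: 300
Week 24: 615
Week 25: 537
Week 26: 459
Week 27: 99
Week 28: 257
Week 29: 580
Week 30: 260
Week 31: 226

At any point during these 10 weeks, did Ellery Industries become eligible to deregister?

Weeks below 500: Week 22, Week 23, Week 26, Week 27, Week 28, Week 30, Week 31.
Longest run of consecutive weeks below the threshold: 3.
3 < 4, so Ellery Industries never became eligible.

No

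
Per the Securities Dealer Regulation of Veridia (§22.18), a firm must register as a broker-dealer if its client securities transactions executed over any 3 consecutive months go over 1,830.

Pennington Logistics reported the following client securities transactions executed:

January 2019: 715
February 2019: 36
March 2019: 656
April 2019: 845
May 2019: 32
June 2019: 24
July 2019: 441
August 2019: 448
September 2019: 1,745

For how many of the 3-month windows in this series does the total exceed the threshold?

January 2019–March 2019: 715 + 36 + 656 = 1,407 (under)
February 2019–April 2019: 36 + 656 + 845 = 1,537 (under)
March 2019–May 2019: 656 + 845 + 32 = 1,533 (under)
April 2019–June 2019: 845 + 32 + 24 = 901 (under)
May 2019–July 2019: 32 + 24 + 441 = 497 (under)
June 2019–August 2019: 24 + 441 + 448 = 913 (under)
July 2019–September 2019: 441 + 448 + 1,745 = 2,634 (over)
1 window exceeds the threshold.

1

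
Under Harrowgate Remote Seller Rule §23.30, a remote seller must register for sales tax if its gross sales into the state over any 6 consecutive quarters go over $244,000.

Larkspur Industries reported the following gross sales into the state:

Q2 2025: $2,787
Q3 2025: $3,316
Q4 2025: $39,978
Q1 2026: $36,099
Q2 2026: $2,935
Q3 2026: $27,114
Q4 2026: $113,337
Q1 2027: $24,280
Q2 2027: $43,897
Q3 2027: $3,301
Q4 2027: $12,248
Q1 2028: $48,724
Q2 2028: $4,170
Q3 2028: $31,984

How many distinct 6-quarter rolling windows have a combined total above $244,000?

Q2 2025–Q3 2026: $2,787 + $3,316 + $39,978 + $36,099 + $2,935 + $27,114 = $112,229 (under)
Q3 2025–Q4 2026: $3,316 + $39,978 + $36,099 + $2,935 + $27,114 + $113,337 = $222,779 (under)
Q4 2025–Q1 2027: $39,978 + $36,099 + $2,935 + $27,114 + $113,337 + $24,280 = $243,743 (under)
Q1 2026–Q2 2027: $36,099 + $2,935 + $27,114 + $113,337 + $24,280 + $43,897 = $247,662 (over)
Q2 2026–Q3 2027: $2,935 + $27,114 + $113,337 + $24,280 + $43,897 + $3,301 = $214,864 (under)
Q3 2026–Q4 2027: $27,114 + $113,337 + $24,280 + $43,897 + $3,301 + $12,248 = $224,177 (under)
Q4 2026–Q1 2028: $113,337 + $24,280 + $43,897 + $3,301 + $12,248 + $48,724 = $245,787 (over)
Q1 2027–Q2 2028: $24,280 + $43,897 + $3,301 + $12,248 + $48,724 + $4,170 = $136,620 (under)
Q2 2027–Q3 2028: $43,897 + $3,301 + $12,248 + $48,724 + $4,170 + $31,984 = $144,324 (under)
2 windows exceed the threshold.

2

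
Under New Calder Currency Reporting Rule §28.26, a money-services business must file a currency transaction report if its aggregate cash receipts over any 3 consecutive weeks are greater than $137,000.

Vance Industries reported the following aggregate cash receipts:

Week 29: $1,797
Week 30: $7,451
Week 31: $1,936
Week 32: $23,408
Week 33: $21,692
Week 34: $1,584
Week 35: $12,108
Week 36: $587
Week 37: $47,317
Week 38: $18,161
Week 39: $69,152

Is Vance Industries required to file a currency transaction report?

Week 29–Week 31: $1,797 + $7,451 + $1,936 = $11,184 (under)
Week 30–Week 32: $7,451 + $1,936 + $23,408 = $32,795 (under)
Week 31–Week 33: $1,936 + $23,408 + $21,692 = $47,036 (under)
Week 32–Week 34: $23,408 + $21,692 + $1,584 = $46,684 (under)
Week 33–Week 35: $21,692 + $1,584 + $12,108 = $35,384 (under)
Week 34–Week 36: $1,584 + $12,108 + $587 = $14,279 (under)
Week 35–Week 37: $12,108 + $587 + $47,317 = $60,012 (under)
Week 36–Week 38: $587 + $47,317 + $18,161 = $66,065 (under)
Week 37–Week 39: $47,317 + $18,161 + $69,152 = $134,630 (under)
No window exceeds $137,000.

No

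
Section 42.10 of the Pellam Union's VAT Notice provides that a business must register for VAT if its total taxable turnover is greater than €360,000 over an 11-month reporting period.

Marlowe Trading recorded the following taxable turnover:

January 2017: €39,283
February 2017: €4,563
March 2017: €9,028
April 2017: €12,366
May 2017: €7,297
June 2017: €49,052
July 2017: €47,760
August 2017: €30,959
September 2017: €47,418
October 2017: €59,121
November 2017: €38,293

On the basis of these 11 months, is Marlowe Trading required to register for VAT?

Total taxable turnover: €39,283 + €4,563 + €9,028 + €12,366 + €7,297 + €49,052 + €47,760 + €30,959 + €47,418 + €59,121 + €38,293 = €345,140.
€345,140 ≤ €360,000, so the threshold is not exceeded.

No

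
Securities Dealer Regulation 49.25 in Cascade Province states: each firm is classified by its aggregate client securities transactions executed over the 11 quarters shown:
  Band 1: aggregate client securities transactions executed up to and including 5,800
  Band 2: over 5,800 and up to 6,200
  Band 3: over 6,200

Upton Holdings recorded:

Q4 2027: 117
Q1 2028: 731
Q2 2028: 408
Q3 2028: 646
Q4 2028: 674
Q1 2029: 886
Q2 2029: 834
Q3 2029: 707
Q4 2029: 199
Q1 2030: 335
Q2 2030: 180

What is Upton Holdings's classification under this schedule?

Aggregate client securities transactions executed: 117 + 731 + 408 + 646 + 674 + 886 + 834 + 707 + 199 + 335 + 180 = 5,717.
5,717 ≤ 5,800, so Band 1 applies.

Band 1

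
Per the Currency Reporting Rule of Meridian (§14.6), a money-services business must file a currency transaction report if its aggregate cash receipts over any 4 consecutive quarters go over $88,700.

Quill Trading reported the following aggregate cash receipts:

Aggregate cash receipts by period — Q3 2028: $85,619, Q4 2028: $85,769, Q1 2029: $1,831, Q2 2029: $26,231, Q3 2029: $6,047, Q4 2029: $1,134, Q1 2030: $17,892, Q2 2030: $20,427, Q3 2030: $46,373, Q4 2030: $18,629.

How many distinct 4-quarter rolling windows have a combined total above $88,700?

Q3 2028–Q2 2029: $85,619 + $85,769 + $1,831 + $26,231 = $199,450 (over)
Q4 2028–Q3 2029: $85,769 + $1,831 + $26,231 + $6,047 = $119,878 (over)
Q1 2029–Q4 2029: $1,831 + $26,231 + $6,047 + $1,134 = $35,243 (under)
Q2 2029–Q1 2030: $26,231 + $6,047 + $1,134 + $17,892 = $51,304 (under)
Q3 2029–Q2 2030: $6,047 + $1,134 + $17,892 + $20,427 = $45,500 (under)
Q4 2029–Q3 2030: $1,134 + $17,892 + $20,427 + $46,373 = $85,826 (under)
Q1 2030–Q4 2030: $17,892 + $20,427 + $46,373 + $18,629 = $103,321 (over)
3 windows exceed the threshold.

3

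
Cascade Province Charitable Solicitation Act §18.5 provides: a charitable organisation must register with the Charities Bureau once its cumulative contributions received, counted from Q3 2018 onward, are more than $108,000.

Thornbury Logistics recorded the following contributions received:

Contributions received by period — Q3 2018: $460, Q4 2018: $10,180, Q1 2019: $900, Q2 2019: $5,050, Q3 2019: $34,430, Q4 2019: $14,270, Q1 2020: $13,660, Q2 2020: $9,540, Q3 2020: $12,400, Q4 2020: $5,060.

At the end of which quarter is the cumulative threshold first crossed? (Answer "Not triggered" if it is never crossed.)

Through Q3 2018: $460
Through Q4 2018: $10,640
Through Q1 2019: $11,540
Through Q2 2019: $16,590
Through Q3 2019: $51,020
Through Q4 2019: $65,290
Through Q1 2020: $78,950
Through Q2 2020: $88,490
Through Q3 2020: $100,890
Through Q4 2020: $105,950
Final cumulative total $105,950 ≤ $108,000; the threshold is never exceeded.

Not triggered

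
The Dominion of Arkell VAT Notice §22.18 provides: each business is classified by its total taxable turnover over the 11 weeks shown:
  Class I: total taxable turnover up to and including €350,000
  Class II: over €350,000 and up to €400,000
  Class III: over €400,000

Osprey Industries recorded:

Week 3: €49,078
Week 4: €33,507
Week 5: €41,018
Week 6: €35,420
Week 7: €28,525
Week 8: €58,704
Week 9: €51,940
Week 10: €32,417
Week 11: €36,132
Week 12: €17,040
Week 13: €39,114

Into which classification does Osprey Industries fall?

Class III

Total taxable turnover: €49,078 + €33,507 + €41,018 + €35,420 + €28,525 + €58,704 + €51,940 + €32,417 + €36,132 + €17,040 + €39,114 = €422,895.
€422,895 > €400,000, so Class III applies.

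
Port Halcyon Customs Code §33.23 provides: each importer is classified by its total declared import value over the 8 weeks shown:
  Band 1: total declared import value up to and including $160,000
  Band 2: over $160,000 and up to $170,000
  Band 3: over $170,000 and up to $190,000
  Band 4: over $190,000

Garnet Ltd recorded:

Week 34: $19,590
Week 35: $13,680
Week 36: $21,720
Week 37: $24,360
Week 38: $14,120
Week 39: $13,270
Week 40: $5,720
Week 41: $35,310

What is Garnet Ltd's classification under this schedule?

Total declared import value: $19,590 + $13,680 + $21,720 + $24,360 + $14,120 + $13,270 + $5,720 + $35,310 = $147,770.
$147,770 ≤ $160,000, so Band 1 applies.

Band 1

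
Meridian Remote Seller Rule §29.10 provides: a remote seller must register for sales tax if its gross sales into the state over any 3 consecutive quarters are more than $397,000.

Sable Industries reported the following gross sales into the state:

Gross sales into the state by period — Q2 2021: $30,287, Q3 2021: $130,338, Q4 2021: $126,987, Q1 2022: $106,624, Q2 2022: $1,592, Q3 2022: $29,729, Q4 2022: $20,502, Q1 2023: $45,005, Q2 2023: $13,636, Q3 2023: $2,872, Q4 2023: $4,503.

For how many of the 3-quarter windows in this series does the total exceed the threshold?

0

Q2 2021–Q4 2021: $30,287 + $130,338 + $126,987 = $287,612 (under)
Q3 2021–Q1 2022: $130,338 + $126,987 + $106,624 = $363,949 (under)
Q4 2021–Q2 2022: $126,987 + $106,624 + $1,592 = $235,203 (under)
Q1 2022–Q3 2022: $106,624 + $1,592 + $29,729 = $137,945 (under)
Q2 2022–Q4 2022: $1,592 + $29,729 + $20,502 = $51,823 (under)
Q3 2022–Q1 2023: $29,729 + $20,502 + $45,005 = $95,236 (under)
Q4 2022–Q2 2023: $20,502 + $45,005 + $13,636 = $79,143 (under)
Q1 2023–Q3 2023: $45,005 + $13,636 + $2,872 = $61,513 (under)
Q2 2023–Q4 2023: $13,636 + $2,872 + $4,503 = $21,011 (under)
0 windows exceed the threshold.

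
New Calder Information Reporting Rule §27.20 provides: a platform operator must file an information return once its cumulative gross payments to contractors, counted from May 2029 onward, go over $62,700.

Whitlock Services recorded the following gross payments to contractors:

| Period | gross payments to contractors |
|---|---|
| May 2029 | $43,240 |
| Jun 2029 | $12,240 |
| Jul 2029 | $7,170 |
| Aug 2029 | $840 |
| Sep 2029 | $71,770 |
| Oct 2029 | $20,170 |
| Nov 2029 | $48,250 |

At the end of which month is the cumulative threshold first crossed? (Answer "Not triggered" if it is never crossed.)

Aug 2029

Through May 2029: $43,240
Through Jun 2029: $55,480
Through Jul 2029: $62,650
Through Aug 2029: $63,490 ← exceeds threshold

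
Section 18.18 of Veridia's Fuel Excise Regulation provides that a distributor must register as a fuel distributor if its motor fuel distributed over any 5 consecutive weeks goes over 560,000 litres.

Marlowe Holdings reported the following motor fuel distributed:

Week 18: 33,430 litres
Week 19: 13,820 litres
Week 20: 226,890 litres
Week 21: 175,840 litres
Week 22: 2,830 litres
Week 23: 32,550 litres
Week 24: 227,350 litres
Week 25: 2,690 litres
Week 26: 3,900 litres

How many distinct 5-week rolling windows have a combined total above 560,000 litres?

1

Week 18–Week 22: 33,430 litres + 13,820 litres + 226,890 litres + 175,840 litres + 2,830 litres = 452,810 litres (under)
Week 19–Week 23: 13,820 litres + 226,890 litres + 175,840 litres + 2,830 litres + 32,550 litres = 451,930 litres (under)
Week 20–Week 24: 226,890 litres + 175,840 litres + 2,830 litres + 32,550 litres + 227,350 litres = 665,460 litres (over)
Week 21–Week 25: 175,840 litres + 2,830 litres + 32,550 litres + 227,350 litres + 2,690 litres = 441,260 litres (under)
Week 22–Week 26: 2,830 litres + 32,550 litres + 227,350 litres + 2,690 litres + 3,900 litres = 269,320 litres (under)
1 window exceeds the threshold.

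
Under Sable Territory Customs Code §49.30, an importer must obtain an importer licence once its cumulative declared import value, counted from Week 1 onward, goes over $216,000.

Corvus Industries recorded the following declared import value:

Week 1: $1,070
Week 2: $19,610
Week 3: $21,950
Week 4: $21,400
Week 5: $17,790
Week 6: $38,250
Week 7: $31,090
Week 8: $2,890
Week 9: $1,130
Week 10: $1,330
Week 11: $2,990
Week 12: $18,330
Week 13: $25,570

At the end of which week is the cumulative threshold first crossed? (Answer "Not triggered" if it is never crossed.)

Not triggered

Through Week 1: $1,070
Through Week 2: $20,680
Through Week 3: $42,630
Through Week 4: $64,030
Through Week 5: $81,820
Through Week 6: $120,070
Through Week 7: $151,160
Through Week 8: $154,050
Through Week 9: $155,180
Through Week 10: $156,510
Through Week 11: $159,500
Through Week 12: $177,830
Through Week 13: $203,400
Final cumulative total $203,400 ≤ $216,000; the threshold is never exceeded.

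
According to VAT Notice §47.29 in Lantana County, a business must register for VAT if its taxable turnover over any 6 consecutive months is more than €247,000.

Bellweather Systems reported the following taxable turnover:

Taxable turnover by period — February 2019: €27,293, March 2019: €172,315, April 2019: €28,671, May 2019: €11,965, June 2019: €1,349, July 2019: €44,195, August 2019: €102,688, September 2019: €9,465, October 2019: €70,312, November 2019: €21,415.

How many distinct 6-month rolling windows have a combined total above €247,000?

3

February 2019–July 2019: €27,293 + €172,315 + €28,671 + €11,965 + €1,349 + €44,195 = €285,788 (over)
March 2019–August 2019: €172,315 + €28,671 + €11,965 + €1,349 + €44,195 + €102,688 = €361,183 (over)
April 2019–September 2019: €28,671 + €11,965 + €1,349 + €44,195 + €102,688 + €9,465 = €198,333 (under)
May 2019–October 2019: €11,965 + €1,349 + €44,195 + €102,688 + €9,465 + €70,312 = €239,974 (under)
June 2019–November 2019: €1,349 + €44,195 + €102,688 + €9,465 + €70,312 + €21,415 = €249,424 (over)
3 windows exceed the threshold.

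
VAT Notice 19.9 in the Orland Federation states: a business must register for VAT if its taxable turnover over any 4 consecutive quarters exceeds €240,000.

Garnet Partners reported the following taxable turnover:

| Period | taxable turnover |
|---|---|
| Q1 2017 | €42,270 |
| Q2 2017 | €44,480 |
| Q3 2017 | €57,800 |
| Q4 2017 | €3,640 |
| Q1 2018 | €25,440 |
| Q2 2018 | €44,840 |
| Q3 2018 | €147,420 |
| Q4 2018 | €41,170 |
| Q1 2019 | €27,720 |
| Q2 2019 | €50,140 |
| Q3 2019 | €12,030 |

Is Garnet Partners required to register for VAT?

Q1 2017–Q4 2017: €42,270 + €44,480 + €57,800 + €3,640 = €148,190 (under)
Q2 2017–Q1 2018: €44,480 + €57,800 + €3,640 + €25,440 = €131,360 (under)
Q3 2017–Q2 2018: €57,800 + €3,640 + €25,440 + €44,840 = €131,720 (under)
Q4 2017–Q3 2018: €3,640 + €25,440 + €44,840 + €147,420 = €221,340 (under)
Q1 2018–Q4 2018: €25,440 + €44,840 + €147,420 + €41,170 = €258,870 (over)
Q2 2018–Q1 2019: €44,840 + €147,420 + €41,170 + €27,720 = €261,150 (over)
Q3 2018–Q2 2019: €147,420 + €41,170 + €27,720 + €50,140 = €266,450 (over)
Q4 2018–Q3 2019: €41,170 + €27,720 + €50,140 + €12,030 = €131,060 (under)
At least one window exceeds €240,000.

Yes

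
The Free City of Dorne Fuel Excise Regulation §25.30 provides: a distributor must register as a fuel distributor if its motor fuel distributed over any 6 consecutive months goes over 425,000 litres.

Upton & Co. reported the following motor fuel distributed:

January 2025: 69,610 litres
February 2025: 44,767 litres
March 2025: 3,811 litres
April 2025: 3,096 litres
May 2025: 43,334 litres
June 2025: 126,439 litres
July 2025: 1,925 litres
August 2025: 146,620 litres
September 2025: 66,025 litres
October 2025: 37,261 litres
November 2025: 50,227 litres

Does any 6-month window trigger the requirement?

January 2025–June 2025: 69,610 litres + 44,767 litres + 3,811 litres + 3,096 litres + 43,334 litres + 126,439 litres = 291,057 litres (under)
February 2025–July 2025: 44,767 litres + 3,811 litres + 3,096 litres + 43,334 litres + 126,439 litres + 1,925 litres = 223,372 litres (under)
March 2025–August 2025: 3,811 litres + 3,096 litres + 43,334 litres + 126,439 litres + 1,925 litres + 146,620 litres = 325,225 litres (under)
April 2025–September 2025: 3,096 litres + 43,334 litres + 126,439 litres + 1,925 litres + 146,620 litres + 66,025 litres = 387,439 litres (under)
May 2025–October 2025: 43,334 litres + 126,439 litres + 1,925 litres + 146,620 litres + 66,025 litres + 37,261 litres = 421,604 litres (under)
June 2025–November 2025: 126,439 litres + 1,925 litres + 146,620 litres + 66,025 litres + 37,261 litres + 50,227 litres = 428,497 litres (over)
At least one window exceeds 425,000 litres.

Yes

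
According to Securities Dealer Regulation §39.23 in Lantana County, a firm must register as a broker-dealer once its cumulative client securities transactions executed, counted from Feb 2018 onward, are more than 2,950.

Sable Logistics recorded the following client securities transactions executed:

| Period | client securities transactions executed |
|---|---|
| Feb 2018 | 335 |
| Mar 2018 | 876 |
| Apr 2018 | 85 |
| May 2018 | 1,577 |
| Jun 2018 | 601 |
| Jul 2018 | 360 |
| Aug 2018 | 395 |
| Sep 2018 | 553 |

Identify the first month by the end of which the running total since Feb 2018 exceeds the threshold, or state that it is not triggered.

Jun 2018

Through Feb 2018: 335
Through Mar 2018: 1,211
Through Apr 2018: 1,296
Through May 2018: 2,873
Through Jun 2018: 3,474 ← exceeds threshold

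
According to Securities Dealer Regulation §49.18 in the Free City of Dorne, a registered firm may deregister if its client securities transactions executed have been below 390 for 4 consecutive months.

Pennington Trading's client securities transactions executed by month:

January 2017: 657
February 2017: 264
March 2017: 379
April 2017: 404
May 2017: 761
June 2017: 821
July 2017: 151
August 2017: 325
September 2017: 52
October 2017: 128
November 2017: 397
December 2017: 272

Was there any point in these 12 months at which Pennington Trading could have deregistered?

Yes

Months below 390: February 2017, March 2017, July 2017, August 2017, September 2017, October 2017, December 2017.
Longest run of consecutive months below the threshold: 4.
4 ≥ 4, so Pennington Trading became eligible.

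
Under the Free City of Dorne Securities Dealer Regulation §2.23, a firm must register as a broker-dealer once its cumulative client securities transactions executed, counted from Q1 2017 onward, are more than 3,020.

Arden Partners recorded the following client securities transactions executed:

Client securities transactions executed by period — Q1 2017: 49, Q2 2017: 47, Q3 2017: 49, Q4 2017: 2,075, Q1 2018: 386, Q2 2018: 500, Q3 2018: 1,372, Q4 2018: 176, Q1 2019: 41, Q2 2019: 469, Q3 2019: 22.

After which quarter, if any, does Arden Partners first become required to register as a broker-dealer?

Q2 2018

Through Q1 2017: 49
Through Q2 2017: 96
Through Q3 2017: 145
Through Q4 2017: 2,220
Through Q1 2018: 2,606
Through Q2 2018: 3,106 ← exceeds threshold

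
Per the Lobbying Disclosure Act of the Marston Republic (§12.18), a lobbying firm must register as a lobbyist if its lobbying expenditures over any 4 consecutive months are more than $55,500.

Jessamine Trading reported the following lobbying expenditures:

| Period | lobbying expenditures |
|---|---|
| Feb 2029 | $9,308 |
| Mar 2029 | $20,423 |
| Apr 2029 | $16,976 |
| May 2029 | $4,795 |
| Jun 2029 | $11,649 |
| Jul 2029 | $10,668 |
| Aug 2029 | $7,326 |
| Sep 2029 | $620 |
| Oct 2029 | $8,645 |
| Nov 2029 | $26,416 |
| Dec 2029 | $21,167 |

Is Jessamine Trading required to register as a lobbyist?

Feb 2029–May 2029: $9,308 + $20,423 + $16,976 + $4,795 = $51,502 (under)
Mar 2029–Jun 2029: $20,423 + $16,976 + $4,795 + $11,649 = $53,843 (under)
Apr 2029–Jul 2029: $16,976 + $4,795 + $11,649 + $10,668 = $44,088 (under)
May 2029–Aug 2029: $4,795 + $11,649 + $10,668 + $7,326 = $34,438 (under)
Jun 2029–Sep 2029: $11,649 + $10,668 + $7,326 + $620 = $30,263 (under)
Jul 2029–Oct 2029: $10,668 + $7,326 + $620 + $8,645 = $27,259 (under)
Aug 2029–Nov 2029: $7,326 + $620 + $8,645 + $26,416 = $43,007 (under)
Sep 2029–Dec 2029: $620 + $8,645 + $26,416 + $21,167 = $56,848 (over)
At least one window exceeds $55,500.

Yes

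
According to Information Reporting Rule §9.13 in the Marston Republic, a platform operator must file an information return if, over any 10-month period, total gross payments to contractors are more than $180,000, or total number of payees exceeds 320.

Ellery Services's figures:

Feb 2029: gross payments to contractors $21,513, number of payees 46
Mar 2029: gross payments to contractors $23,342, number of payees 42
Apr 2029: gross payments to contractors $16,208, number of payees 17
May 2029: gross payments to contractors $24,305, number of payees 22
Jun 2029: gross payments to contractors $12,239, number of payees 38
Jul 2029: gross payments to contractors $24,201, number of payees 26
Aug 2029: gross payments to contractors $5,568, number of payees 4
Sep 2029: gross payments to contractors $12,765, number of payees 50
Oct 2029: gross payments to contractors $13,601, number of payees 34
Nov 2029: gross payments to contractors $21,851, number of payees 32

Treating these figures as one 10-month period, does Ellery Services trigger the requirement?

No

Total gross payments to contractors: $21,513 + $23,342 + $16,208 + $24,305 + $12,239 + $24,201 + $5,568 + $12,765 + $13,601 + $21,851 = $175,593 (≤ $180,000).
Total number of payees: 46 + 42 + 17 + 22 + 38 + 26 + 4 + 50 + 34 + 32 = 311 (≤ 320).
The test is 'or': neither threshold is exceeded.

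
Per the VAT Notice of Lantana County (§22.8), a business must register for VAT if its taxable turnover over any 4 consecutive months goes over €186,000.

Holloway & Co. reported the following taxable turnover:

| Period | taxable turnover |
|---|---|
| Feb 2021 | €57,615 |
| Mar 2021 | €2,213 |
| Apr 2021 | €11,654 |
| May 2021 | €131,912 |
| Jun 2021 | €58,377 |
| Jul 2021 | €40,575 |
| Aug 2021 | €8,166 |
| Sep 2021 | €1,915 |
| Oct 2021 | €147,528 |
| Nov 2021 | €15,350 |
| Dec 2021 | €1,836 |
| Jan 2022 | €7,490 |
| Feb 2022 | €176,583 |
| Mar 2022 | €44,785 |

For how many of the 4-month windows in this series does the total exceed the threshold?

Feb 2021–May 2021: €57,615 + €2,213 + €11,654 + €131,912 = €203,394 (over)
Mar 2021–Jun 2021: €2,213 + €11,654 + €131,912 + €58,377 = €204,156 (over)
Apr 2021–Jul 2021: €11,654 + €131,912 + €58,377 + €40,575 = €242,518 (over)
May 2021–Aug 2021: €131,912 + €58,377 + €40,575 + €8,166 = €239,030 (over)
Jun 2021–Sep 2021: €58,377 + €40,575 + €8,166 + €1,915 = €109,033 (under)
Jul 2021–Oct 2021: €40,575 + €8,166 + €1,915 + €147,528 = €198,184 (over)
Aug 2021–Nov 2021: €8,166 + €1,915 + €147,528 + €15,350 = €172,959 (under)
Sep 2021–Dec 2021: €1,915 + €147,528 + €15,350 + €1,836 = €166,629 (under)
Oct 2021–Jan 2022: €147,528 + €15,350 + €1,836 + €7,490 = €172,204 (under)
Nov 2021–Feb 2022: €15,350 + €1,836 + €7,490 + €176,583 = €201,259 (over)
Dec 2021–Mar 2022: €1,836 + €7,490 + €176,583 + €44,785 = €230,694 (over)
7 windows exceed the threshold.

7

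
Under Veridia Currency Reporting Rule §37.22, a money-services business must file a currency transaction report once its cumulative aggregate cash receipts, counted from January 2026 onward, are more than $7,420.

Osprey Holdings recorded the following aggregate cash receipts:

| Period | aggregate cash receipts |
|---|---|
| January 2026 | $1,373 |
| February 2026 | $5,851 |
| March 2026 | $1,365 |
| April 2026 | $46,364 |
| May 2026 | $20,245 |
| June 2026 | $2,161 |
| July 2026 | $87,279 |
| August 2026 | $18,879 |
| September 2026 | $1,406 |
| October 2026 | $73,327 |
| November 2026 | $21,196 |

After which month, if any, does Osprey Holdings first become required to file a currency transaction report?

Through January 2026: $1,373
Through February 2026: $7,224
Through March 2026: $8,589 ← exceeds threshold

March 2026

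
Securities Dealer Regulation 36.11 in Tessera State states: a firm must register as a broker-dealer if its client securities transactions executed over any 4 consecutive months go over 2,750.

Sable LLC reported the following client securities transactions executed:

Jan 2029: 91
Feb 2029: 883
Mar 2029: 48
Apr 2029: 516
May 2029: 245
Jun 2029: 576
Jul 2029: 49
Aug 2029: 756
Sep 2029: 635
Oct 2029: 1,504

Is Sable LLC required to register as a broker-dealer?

Yes

Jan 2029–Apr 2029: 91 + 883 + 48 + 516 = 1,538 (under)
Feb 2029–May 2029: 883 + 48 + 516 + 245 = 1,692 (under)
Mar 2029–Jun 2029: 48 + 516 + 245 + 576 = 1,385 (under)
Apr 2029–Jul 2029: 516 + 245 + 576 + 49 = 1,386 (under)
May 2029–Aug 2029: 245 + 576 + 49 + 756 = 1,626 (under)
Jun 2029–Sep 2029: 576 + 49 + 756 + 635 = 2,016 (under)
Jul 2029–Oct 2029: 49 + 756 + 635 + 1,504 = 2,944 (over)
At least one window exceeds 2,750.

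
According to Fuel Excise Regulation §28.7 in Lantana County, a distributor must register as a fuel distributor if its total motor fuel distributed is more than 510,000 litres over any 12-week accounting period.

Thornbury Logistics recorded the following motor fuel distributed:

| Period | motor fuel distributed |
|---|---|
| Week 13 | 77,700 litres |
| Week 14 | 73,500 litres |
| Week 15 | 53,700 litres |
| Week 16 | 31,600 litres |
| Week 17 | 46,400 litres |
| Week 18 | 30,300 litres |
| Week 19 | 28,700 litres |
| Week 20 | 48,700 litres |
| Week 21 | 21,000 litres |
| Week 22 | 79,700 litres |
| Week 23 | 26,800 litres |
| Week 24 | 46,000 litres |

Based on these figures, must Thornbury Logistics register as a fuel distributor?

Total motor fuel distributed: 77,700 litres + 73,500 litres + 53,700 litres + 31,600 litres + 46,400 litres + 30,300 litres + 28,700 litres + 48,700 litres + 21,000 litres + 79,700 litres + 26,800 litres + 46,000 litres = 564,100 litres.
564,100 litres > 510,000 litres, so the threshold is exceeded.

Yes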